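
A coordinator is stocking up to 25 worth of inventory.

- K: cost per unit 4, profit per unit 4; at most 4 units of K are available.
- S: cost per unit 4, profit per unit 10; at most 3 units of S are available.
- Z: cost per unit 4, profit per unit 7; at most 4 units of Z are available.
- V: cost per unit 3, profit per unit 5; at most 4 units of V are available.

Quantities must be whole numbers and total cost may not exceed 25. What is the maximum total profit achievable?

52

This is a bounded integer knapsack.
S has the best ratio (10/4); taking only S gives at most 3×10 = 30 (stopped by the supply cap of 3).
Mixing does better — 3×S, 1×Z, and 3×V: cost 25 ≤ 25, profit 3·10 + 1·7 + 3·5 = 52.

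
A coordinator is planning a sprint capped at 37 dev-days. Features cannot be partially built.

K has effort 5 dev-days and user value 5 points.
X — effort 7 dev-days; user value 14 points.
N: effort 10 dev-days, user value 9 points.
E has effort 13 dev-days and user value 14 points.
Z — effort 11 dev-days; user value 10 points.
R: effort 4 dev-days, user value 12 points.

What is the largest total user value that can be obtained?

50

X + N + E + R: effort 7 + 10 + 13 + 4 = 34 ≤ 37, user value 14 + 9 + 14 + 12 = 49.
X + E + Z + R: effort 7 + 13 + 11 + 4 = 35 ≤ 37, user value 14 + 14 + 10 + 12 = 50.
K + X + N + Z + R: effort 5 + 7 + 10 + 11 + 4 = 37 ≤ 37, user value 5 + 14 + 9 + 10 + 12 = 50.
The maximum user value is 50; one optimal choice is X, E, Z, and R.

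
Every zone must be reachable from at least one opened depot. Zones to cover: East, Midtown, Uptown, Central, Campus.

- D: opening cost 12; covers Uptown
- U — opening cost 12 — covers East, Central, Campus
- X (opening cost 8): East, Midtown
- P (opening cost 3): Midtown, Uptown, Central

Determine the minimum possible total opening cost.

15

Choose U and P: together they cover East, Midtown, Uptown, Central, Campus — every zone.
Total opening cost: 12 + 3 = 15.
No cover costs less than 15.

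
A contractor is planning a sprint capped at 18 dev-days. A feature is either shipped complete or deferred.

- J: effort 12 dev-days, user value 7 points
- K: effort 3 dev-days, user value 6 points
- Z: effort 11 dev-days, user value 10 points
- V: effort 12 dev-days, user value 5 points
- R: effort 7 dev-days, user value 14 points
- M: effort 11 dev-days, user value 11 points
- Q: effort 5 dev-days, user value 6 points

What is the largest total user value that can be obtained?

26

K + R + Q: effort 3 + 7 + 5 = 15 ≤ 18, user value 6 + 14 + 6 = 26.
Z + R: effort 11 + 7 = 18 ≤ 18, user value 10 + 14 = 24.
R + M: effort 7 + 11 = 18 ≤ 18, user value 14 + 11 = 25.
Best is K, R, and Q with total user value 26.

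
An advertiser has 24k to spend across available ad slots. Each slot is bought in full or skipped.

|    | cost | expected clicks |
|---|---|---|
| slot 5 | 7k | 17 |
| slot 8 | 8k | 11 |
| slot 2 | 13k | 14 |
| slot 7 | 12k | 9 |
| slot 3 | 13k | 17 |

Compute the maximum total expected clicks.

Allowing fractional choices, the relaxed optimum would be about 39.8, but ad slots are indivisible.
slot 5 + slot 3: cost 7 + 13 = 20 ≤ 24, expected clicks 17 + 17 = 34.
slot 5 + slot 2: cost 7 + 13 = 20 ≤ 24, expected clicks 17 + 14 = 31.
Best is slot 5 and slot 3 with total expected clicks 34.

34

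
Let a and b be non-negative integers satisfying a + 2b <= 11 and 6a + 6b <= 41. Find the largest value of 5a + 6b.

35

(a,b)=(1,5) is feasible, giving 35.
(a,b)=(2,4) is feasible, giving 34.
The best lattice point is (1,5), giving 35.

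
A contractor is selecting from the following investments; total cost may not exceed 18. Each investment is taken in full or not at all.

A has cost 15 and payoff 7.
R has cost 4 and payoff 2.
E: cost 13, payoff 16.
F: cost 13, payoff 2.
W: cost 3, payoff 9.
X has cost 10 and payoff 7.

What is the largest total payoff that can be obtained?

Allowing fractional choices, the relaxed optimum would be about 26.4, but investments are indivisible.
R + E: cost 4 + 13 = 17 ≤ 18, payoff 2 + 16 = 18.
E + W: cost 13 + 3 = 16 ≤ 18, payoff 16 + 9 = 25.
Best is E and W with total payoff 25.

25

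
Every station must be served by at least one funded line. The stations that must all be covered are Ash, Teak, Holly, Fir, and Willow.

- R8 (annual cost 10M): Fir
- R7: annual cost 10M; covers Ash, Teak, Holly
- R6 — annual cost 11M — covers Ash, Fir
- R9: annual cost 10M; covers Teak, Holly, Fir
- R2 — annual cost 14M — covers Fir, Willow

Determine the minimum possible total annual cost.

24

Choose R7 and R2: together they cover Ash, Teak, Holly, Fir, Willow — every station.
Total annual cost: 10 + 14 = 24.
No cover costs less than 24.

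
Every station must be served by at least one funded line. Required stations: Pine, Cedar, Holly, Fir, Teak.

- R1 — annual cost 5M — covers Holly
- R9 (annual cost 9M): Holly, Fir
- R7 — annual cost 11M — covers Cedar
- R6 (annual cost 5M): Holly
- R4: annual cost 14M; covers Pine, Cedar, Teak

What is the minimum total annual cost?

23

This is an integer covering problem.
Choose R9 and R4: together they cover Pine, Cedar, Holly, Fir, Teak — every station.
Total annual cost: 9 + 14 = 23.
No cover costs less than 23.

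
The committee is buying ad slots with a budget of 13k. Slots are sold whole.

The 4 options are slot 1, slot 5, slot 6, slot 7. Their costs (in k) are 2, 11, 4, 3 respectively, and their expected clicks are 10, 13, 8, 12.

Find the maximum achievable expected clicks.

slot 1 + slot 6 + slot 7: cost 2 + 4 + 3 = 9 ≤ 13, expected clicks 10 + 8 + 12 = 30.
slot 1 + slot 5: cost 2 + 11 = 13 ≤ 13, expected clicks 10 + 13 = 23.
Best is slot 1, slot 6, and slot 7 with total expected clicks 30.

30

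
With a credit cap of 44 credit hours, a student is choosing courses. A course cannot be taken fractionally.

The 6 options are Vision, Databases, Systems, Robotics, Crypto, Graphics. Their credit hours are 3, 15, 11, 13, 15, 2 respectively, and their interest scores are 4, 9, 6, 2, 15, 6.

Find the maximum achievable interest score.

36

Databases + Systems + Crypto + Graphics: credit hours 15 + 11 + 15 + 2 = 43 ≤ 44, interest score 9 + 6 + 15 + 6 = 36.
Vision + Databases + Systems + Crypto: credit hours 3 + 15 + 11 + 15 = 44 ≤ 44, interest score 4 + 9 + 6 + 15 = 34.
Vision + Databases + Crypto + Graphics: credit hours 3 + 15 + 15 + 2 = 35 ≤ 44, interest score 4 + 9 + 15 + 6 = 34.
Best is Databases, Systems, Crypto, and Graphics with total interest score 36.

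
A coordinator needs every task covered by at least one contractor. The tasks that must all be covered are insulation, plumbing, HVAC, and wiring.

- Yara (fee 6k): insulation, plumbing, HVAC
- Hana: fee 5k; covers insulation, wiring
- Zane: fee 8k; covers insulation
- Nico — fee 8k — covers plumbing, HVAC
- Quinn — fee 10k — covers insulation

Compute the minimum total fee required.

11

Choose Yara and Hana: together they cover insulation, plumbing, HVAC, wiring — every task.
Total fee: 6 + 5 = 11.
No cover costs less than 11.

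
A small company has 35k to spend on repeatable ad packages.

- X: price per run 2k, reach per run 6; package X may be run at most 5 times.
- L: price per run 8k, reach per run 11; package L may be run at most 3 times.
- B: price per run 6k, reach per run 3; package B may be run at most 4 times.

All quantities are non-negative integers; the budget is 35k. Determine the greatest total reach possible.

This is a bounded integer knapsack.
5×X and 3×L: price 34 ≤ 35, reach 5·6 + 3·11 = 63.
4×X and 3×L: price 32 ≤ 35, reach 4·6 + 3·11 = 57.
Best is 63.

63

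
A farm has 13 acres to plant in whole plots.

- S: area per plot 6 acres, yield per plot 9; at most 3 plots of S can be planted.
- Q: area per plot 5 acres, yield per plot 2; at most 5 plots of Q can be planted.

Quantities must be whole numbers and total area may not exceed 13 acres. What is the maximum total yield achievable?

18

This is a bounded integer knapsack.
2×S: area 12 ≤ 13, yield 2·9 = 18.
1×S and 1×Q: area 11 ≤ 13, yield 1·9 + 1·2 = 11.
Best is 18.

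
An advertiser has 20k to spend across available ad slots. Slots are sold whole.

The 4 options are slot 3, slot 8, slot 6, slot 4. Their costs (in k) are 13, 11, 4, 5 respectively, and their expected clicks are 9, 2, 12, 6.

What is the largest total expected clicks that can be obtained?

21

slot 8 + slot 6 + slot 4: cost 11 + 4 + 5 = 20 ≤ 20, expected clicks 2 + 12 + 6 = 20.
slot 6 + slot 4: cost 4 + 5 = 9 ≤ 20, expected clicks 12 + 6 = 18.
slot 3 + slot 6: cost 13 + 4 = 17 ≤ 20, expected clicks 9 + 12 = 21.
Best is slot 3 and slot 6 with total expected clicks 21.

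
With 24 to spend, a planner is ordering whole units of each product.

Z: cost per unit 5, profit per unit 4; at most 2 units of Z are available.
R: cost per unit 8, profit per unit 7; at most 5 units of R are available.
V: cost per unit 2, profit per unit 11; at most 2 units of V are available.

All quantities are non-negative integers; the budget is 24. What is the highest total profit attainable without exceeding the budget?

V has the best ratio (11/2); taking only V gives at most 2×11 = 22 (stopped by the supply cap of 2).
Mixing does better — 2×Z, 1×R, and 2×V: cost 22 ≤ 24, profit 2·4 + 1·7 + 2·11 = 37.

37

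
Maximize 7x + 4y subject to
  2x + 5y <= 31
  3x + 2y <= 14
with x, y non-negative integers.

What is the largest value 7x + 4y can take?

Relaxing integrality, the LP optimum is 32.67 at (x,y) = (4.67, 0), which is not an integer point.
(x,y)=(4,1): 2·4+5·1=13≤31, 3·4+2·1=14≤14, objective 32.
(x,y)=(3,2): 2·3+5·2=16≤31, 3·3+2·2=13≤14, objective 29.
(x,y)=(4,0): 2·4+5·0=8≤31, 3·4+2·0=12≤14, objective 28.
Maximum is 32 at (x,y)=(4,1).

32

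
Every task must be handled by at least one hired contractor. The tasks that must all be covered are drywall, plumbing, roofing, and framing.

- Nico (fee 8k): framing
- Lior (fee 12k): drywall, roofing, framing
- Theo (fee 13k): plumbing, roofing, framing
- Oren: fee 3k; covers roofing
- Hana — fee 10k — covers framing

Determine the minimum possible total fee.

25

The greedy cost-per-new-task heuristic would pick Oren, Lior, and Theo for 28, but a cheaper cover exists.
Choose Lior and Theo: together they cover drywall, plumbing, roofing, framing — every task.
Total fee: 12 + 13 = 25.
No cover costs less than 25.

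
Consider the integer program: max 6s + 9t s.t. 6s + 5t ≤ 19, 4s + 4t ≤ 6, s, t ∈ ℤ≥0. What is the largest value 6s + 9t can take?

9

The continuous relaxation peaks at (0, 1.5) with value 13.50; rounding to a feasible lattice point costs some objective.
(s,t)=(0,1): 6·0+5·1=5≤19, 4·0+4·1=4≤6, objective 9.
(s,t)=(1,0): 6·1+5·0=6≤19, 4·1+4·0=4≤6, objective 6.
No feasible integer point exceeds 9.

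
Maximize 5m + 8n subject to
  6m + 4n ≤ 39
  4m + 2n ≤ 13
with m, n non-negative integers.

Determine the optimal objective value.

Relaxing integrality, the LP optimum is 52.00 at (m,n) = (0, 6.5), which is not an integer point.
(m,n)=(0,6): 6·0+4·6=24≤39, 4·0+2·6=12≤13, objective 48.
(m,n)=(0,5): 6·0+4·5=20≤39, 4·0+2·5=10≤13, objective 40.
Maximum is 48 at (m,n)=(0,6).

48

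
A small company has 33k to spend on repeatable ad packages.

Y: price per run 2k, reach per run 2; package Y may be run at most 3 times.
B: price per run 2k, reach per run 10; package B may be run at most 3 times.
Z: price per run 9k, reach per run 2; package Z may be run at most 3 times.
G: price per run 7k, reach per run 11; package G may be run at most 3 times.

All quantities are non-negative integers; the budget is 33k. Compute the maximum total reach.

B has the best ratio (10/2); taking only B gives at most 3×10 = 30 (stopped by the supply cap of 3).
Mixing does better — 3×Y, 3×B, and 3×G: price 33 ≤ 33, reach 3·2 + 3·10 + 3·11 = 69.

69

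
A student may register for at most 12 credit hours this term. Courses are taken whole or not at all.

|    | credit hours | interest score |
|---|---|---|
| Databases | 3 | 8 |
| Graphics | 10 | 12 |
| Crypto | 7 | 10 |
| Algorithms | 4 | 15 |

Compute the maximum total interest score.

Databases + Crypto: credit hours 3 + 7 = 10 ≤ 12, interest score 8 + 10 = 18.
Crypto + Algorithms: credit hours 7 + 4 = 11 ≤ 12, interest score 10 + 15 = 25.
Databases + Algorithms: credit hours 3 + 4 = 7 ≤ 12, interest score 8 + 15 = 23.
Best is Crypto and Algorithms with total interest score 25.

25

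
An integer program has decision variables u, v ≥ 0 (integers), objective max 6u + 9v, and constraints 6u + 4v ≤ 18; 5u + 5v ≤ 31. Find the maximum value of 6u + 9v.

(u,v)=(0,4): 6·0+4·4=16≤18, 5·0+5·4=20≤31, objective 36.
(u,v)=(1,3): 6·1+4·3=18≤18, 5·1+5·3=20≤31, objective 33.
(u,v)=(0,3): 6·0+4·3=12≤18, 5·0+5·3=15≤31, objective 27.
The best lattice point is (0,4), giving 36.

36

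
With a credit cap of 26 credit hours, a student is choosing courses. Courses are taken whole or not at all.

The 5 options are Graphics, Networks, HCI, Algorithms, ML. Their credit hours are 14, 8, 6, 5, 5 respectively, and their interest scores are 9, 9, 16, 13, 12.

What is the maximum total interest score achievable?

50

Take Networks, HCI, Algorithms, and ML: credit hours 8 + 6 + 5 + 5 = 24 ≤ 26, interest score 9 + 16 + 13 + 12 = 50.
No other feasible combination does better.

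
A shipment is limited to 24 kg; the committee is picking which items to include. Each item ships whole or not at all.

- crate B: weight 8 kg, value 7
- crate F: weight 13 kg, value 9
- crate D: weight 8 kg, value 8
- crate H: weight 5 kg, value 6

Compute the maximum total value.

Take crate B, crate D, and crate H: weight 8 + 8 + 5 = 21 ≤ 24, value 7 + 8 + 6 = 21.
No other feasible combination does better.

21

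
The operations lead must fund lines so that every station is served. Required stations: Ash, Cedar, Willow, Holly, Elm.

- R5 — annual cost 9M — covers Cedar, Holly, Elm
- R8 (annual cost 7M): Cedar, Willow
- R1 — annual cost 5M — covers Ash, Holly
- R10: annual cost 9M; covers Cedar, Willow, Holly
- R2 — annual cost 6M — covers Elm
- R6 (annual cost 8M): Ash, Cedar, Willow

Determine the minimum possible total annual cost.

The greedy cost-per-new-station heuristic would pick R1, R8, and R2 for 18, but a cheaper cover exists.
Choose R5 and R6: together they cover Ash, Cedar, Willow, Holly, Elm — every station.
Total annual cost: 9 + 8 = 17.
No cover costs less than 17.

17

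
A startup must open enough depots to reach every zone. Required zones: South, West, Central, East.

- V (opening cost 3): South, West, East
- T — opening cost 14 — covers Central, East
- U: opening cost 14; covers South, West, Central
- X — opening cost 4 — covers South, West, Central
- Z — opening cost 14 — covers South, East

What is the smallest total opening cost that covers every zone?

7

Choose V and X: together they cover South, West, Central, East — every zone.
Total opening cost: 3 + 4 = 7.
No cover costs less than 7.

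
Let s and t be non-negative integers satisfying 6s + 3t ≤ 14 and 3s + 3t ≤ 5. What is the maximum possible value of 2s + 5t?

5

The continuous relaxation peaks at (0, 1.67) with value 8.33; rounding to a feasible lattice point costs some objective.
(s,t)=(0,1): 6·0+3·1=3≤14, 3·0+3·1=3≤5, objective 5.
(s,t)=(1,0): 6·1+3·0=6≤14, 3·1+3·0=3≤5, objective 2.
(s,t)=(0,0): 6·0+3·0=0≤14, 3·0+3·0=0≤5, objective 0.
The best lattice point is (0,1), giving 5.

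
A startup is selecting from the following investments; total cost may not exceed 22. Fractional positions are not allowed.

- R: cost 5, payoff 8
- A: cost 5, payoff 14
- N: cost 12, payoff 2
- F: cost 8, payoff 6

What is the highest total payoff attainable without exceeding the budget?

R + A + F: cost 5 + 5 + 8 = 18 ≤ 22, payoff 8 + 14 + 6 = 28.
R + A: cost 5 + 5 = 10 ≤ 22, payoff 8 + 14 = 22.
R + A + N: cost 5 + 5 + 12 = 22 ≤ 22, payoff 8 + 14 + 2 = 24.
Best is R, A, and F with total payoff 28.

28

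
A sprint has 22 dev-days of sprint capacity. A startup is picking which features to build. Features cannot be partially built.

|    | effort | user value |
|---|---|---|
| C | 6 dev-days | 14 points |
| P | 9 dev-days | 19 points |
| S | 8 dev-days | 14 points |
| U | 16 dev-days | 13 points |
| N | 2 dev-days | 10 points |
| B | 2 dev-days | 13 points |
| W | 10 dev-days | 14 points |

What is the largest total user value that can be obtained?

56

C + S + N + B: effort 6 + 8 + 2 + 2 = 18 ≤ 22, user value 14 + 14 + 10 + 13 = 51.
C + P + N + B: effort 6 + 9 + 2 + 2 = 19 ≤ 22, user value 14 + 19 + 10 + 13 = 56.
P + S + N + B: effort 9 + 8 + 2 + 2 = 21 ≤ 22, user value 19 + 14 + 10 + 13 = 56.
The maximum user value is 56; one optimal choice is C, P, N, and B.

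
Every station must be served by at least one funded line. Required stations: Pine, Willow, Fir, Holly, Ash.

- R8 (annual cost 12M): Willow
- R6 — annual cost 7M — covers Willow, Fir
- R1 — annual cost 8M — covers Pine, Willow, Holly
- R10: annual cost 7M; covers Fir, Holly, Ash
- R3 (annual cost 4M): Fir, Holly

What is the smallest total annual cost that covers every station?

15

The greedy cost-per-new-station heuristic would pick R3, R1, and R10 for 19, but a cheaper cover exists.
Choose R1 and R10: together they cover Pine, Willow, Fir, Holly, Ash — every station.
Total annual cost: 8 + 7 = 15.
No cover costs less than 15.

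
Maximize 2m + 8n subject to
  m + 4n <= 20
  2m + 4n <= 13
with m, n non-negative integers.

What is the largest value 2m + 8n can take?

24

The continuous relaxation peaks at (0, 3.25) with value 26.00; rounding to a feasible lattice point costs some objective.
(m,n)=(0,3) is feasible, giving 24.
(m,n)=(1,2) is feasible, giving 18.
(m,n)=(0,2) is feasible, giving 16.
The best lattice point is (0,3), giving 24.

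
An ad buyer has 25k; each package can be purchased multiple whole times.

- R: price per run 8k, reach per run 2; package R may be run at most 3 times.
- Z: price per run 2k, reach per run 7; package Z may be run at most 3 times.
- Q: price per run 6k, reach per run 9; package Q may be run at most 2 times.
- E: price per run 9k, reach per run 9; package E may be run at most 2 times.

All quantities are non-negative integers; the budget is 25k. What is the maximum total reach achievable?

This is a bounded integer knapsack.
Take 2×Z, 2×Q, and 1×E: price 25 ≤ 25, reach 2·7 + 2·9 + 1·9 = 41.
No other integer combination yields more.

41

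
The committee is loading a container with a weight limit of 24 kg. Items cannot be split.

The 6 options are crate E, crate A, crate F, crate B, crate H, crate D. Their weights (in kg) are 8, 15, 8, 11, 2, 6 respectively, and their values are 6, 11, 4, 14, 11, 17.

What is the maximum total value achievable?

Take crate B, crate H, and crate D: weight 11 + 2 + 6 = 19 ≤ 24, value 14 + 11 + 17 = 42.
No other feasible combination does better.

42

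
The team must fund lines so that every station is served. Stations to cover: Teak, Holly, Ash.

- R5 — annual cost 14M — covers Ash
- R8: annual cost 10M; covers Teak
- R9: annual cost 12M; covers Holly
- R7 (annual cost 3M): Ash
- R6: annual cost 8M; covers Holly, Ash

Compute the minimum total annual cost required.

This is an integer covering problem.
The greedy cost-per-new-station heuristic would pick R7, R6, and R8 for 21, but a cheaper cover exists.
Choose R8 and R6: together they cover Teak, Holly, Ash — every station.
Total annual cost: 10 + 8 = 18.
No cover costs less than 18.

18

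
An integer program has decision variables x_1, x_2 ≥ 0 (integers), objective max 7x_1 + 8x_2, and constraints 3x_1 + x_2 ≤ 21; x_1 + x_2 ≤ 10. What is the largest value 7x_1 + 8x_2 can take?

80

(x_1,x_2)=(0,10): 3·0+1·10=10≤21, 1·0+1·10=10≤10, objective 80.
(x_1,x_2)=(1,9): 3·1+1·9=12≤21, 1·1+1·9=10≤10, objective 79.
(x_1,x_2)=(0,9): 3·0+1·9=9≤21, 1·0+1·9=9≤10, objective 72.
Maximum is 80 at (x_1,x_2)=(0,10).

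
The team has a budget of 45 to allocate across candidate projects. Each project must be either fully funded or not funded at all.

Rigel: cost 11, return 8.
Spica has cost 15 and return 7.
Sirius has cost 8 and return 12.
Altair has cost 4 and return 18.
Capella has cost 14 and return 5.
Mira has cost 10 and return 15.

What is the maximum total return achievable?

53

Rigel + Sirius + Altair + Mira: cost 11 + 8 + 4 + 10 = 33 ≤ 45, return 8 + 12 + 18 + 15 = 53.
Spica + Sirius + Altair + Mira: cost 15 + 8 + 4 + 10 = 37 ≤ 45, return 7 + 12 + 18 + 15 = 52.
Best is Rigel, Sirius, Altair, and Mira with total return 53.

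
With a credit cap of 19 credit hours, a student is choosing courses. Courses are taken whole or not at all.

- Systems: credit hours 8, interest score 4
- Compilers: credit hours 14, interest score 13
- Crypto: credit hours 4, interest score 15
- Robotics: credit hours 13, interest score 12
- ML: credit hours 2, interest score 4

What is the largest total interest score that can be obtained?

31

This is an integer program with binary decision variables.
Compilers + Crypto: credit hours 14 + 4 = 18 ≤ 19, interest score 13 + 15 = 28.
Crypto + Robotics + ML: credit hours 4 + 13 + 2 = 19 ≤ 19, interest score 15 + 12 + 4 = 31.
Crypto + Robotics: credit hours 4 + 13 = 17 ≤ 19, interest score 15 + 12 = 27.
Best is Crypto, Robotics, and ML with total interest score 31.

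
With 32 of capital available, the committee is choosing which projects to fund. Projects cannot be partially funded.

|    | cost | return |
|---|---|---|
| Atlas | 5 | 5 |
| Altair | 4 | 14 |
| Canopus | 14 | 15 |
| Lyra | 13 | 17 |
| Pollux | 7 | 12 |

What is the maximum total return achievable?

Atlas + Altair + Lyra + Pollux: cost 5 + 4 + 13 + 7 = 29 ≤ 32, return 5 + 14 + 17 + 12 = 48.
Altair + Canopus + Lyra: cost 4 + 14 + 13 = 31 ≤ 32, return 14 + 15 + 17 = 46.
Atlas + Altair + Canopus + Pollux: cost 5 + 4 + 14 + 7 = 30 ≤ 32, return 5 + 14 + 15 + 12 = 46.
Best is Atlas, Altair, Lyra, and Pollux with total return 48.

48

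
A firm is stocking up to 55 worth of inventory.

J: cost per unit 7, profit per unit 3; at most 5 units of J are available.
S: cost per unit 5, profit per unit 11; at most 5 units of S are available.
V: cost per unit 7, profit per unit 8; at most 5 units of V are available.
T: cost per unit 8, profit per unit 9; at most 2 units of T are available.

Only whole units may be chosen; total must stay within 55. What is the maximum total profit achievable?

89

This is a bounded integer knapsack.
S has the best ratio (11/5); taking only S gives at most 5×11 = 55 (stopped by the supply cap of 5).
Mixing does better — 5×S, 2×V, and 2×T: cost 55 ≤ 55, profit 5·11 + 2·8 + 2·9 = 89.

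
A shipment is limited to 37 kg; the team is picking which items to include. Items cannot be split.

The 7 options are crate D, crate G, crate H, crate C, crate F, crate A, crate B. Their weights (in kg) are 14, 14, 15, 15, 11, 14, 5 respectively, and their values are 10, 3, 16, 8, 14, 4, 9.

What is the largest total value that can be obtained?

39

crate D + crate F + crate B: weight 14 + 11 + 5 = 30 ≤ 37, value 10 + 14 + 9 = 33.
crate H + crate F + crate B: weight 15 + 11 + 5 = 31 ≤ 37, value 16 + 14 + 9 = 39.
crate D + crate H + crate B: weight 14 + 15 + 5 = 34 ≤ 37, value 10 + 16 + 9 = 35.
Best is crate H, crate F, and crate B with total value 39.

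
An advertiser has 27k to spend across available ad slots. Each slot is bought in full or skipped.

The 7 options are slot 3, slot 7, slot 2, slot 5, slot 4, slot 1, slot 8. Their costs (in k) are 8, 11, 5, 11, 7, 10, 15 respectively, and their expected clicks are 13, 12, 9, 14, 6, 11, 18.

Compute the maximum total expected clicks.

Allowing fractional choices, the relaxed optimum would be about 39.6, but ad slots are indivisible.
slot 3 + slot 7 + slot 2: cost 8 + 11 + 5 = 24 ≤ 27, expected clicks 13 + 12 + 9 = 34.
slot 7 + slot 2 + slot 5: cost 11 + 5 + 11 = 27 ≤ 27, expected clicks 12 + 9 + 14 = 35.
slot 3 + slot 2 + slot 5: cost 8 + 5 + 11 = 24 ≤ 27, expected clicks 13 + 9 + 14 = 36.
Best is slot 3, slot 2, and slot 5 with total expected clicks 36.

36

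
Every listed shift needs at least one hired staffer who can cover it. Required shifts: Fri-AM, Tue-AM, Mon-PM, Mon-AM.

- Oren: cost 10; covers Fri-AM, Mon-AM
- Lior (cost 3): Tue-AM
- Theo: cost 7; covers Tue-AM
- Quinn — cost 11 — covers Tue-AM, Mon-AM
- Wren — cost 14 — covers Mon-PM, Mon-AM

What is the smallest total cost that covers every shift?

27

This is a weighted set-cover instance.
Choose Oren, Lior, and Wren: together they cover Fri-AM, Tue-AM, Mon-PM, Mon-AM — every shift.
Total cost: 10 + 3 + 14 = 27.
No cover costs less than 27.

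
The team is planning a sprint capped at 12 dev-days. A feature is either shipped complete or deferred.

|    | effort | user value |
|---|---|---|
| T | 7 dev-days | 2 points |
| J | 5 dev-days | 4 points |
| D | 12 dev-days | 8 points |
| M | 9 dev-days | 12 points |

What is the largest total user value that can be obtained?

This is an integer program with binary decision variables.
D: effort 12 ≤ 12, user value 8.
M: effort 9 ≤ 12, user value 12.
T + J: effort 7 + 5 = 12 ≤ 12, user value 2 + 4 = 6.
Best is M with total user value 12.

12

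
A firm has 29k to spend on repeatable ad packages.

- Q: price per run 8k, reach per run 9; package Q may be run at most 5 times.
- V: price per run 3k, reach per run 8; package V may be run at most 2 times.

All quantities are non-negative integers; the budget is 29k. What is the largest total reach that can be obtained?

V has the best ratio (8/3); taking only V gives at most 2×8 = 16 (stopped by the supply cap of 2).
Mixing does better — 3×Q and 1×V: price 27 ≤ 29, reach 3·9 + 1·8 = 35.

35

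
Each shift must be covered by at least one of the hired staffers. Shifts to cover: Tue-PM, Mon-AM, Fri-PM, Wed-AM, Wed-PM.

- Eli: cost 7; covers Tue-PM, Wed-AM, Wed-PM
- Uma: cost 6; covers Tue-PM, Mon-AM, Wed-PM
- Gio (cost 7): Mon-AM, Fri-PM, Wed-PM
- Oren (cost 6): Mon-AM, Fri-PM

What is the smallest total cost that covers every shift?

13

The greedy cost-per-new-shift heuristic would pick Uma, Oren, and Eli for 19, but a cheaper cover exists.
Choose Eli and Oren: together they cover Tue-PM, Mon-AM, Fri-PM, Wed-AM, Wed-PM — every shift.
Total cost: 7 + 6 = 13.
No cover costs less than 13.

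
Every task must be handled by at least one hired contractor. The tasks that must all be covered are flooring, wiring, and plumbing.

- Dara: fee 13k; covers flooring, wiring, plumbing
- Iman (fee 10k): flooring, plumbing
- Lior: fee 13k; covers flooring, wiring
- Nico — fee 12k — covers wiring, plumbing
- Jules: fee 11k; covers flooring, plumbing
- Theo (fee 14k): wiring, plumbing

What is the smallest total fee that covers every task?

13

Dara alone covers flooring, wiring, plumbing — every task.
Total fee: 13.
No cover costs less than 13.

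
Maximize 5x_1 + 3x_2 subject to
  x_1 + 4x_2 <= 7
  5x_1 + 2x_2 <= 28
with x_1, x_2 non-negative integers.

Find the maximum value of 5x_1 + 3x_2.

Relaxing integrality, the LP optimum is 28.39 at (x_1,x_2) = (5.44, 0.389), which is not an integer point.
(x_1,x_2)=(5,0): 1·5+4·0=5≤7, 5·5+2·0=25≤28, objective 25.
(x_1,x_2)=(4,0): 1·4+4·0=4≤7, 5·4+2·0=20≤28, objective 20.
No feasible integer point exceeds 25.

25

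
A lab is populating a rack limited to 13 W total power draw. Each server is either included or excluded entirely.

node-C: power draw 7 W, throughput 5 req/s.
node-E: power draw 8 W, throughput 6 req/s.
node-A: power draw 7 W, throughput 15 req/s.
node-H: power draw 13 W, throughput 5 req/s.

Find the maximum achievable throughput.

15

Treat it as a binary knapsack problem.
Take node-A: power draw 7 ≤ 13, throughput 15.
No other feasible combination does better.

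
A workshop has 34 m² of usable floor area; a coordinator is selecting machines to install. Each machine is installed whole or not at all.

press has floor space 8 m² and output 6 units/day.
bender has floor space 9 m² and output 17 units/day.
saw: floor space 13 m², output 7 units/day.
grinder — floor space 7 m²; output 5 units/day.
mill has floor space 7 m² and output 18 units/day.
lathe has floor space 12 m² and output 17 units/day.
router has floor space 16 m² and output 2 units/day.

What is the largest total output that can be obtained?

52

This is an integer program with binary decision variables.
Allowing fractional choices, the relaxed optimum would be about 56.5, but machines are indivisible.
bender + mill + lathe: floor space 9 + 7 + 12 = 28 ≤ 34, output 17 + 18 + 17 = 52.
press + bender + grinder + mill: floor space 8 + 9 + 7 + 7 = 31 ≤ 34, output 6 + 17 + 5 + 18 = 46.
press + grinder + mill + lathe: floor space 8 + 7 + 7 + 12 = 34 ≤ 34, output 6 + 5 + 18 + 17 = 46.
Best is bender, mill, and lathe with total output 52.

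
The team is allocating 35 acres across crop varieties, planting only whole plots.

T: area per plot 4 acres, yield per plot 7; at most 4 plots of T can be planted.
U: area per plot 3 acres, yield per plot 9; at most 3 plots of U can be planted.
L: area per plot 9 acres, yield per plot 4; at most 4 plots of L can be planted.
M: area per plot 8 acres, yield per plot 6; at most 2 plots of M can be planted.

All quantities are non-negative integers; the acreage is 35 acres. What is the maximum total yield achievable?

4×T, 3×U, and 1×L: area 34 ≤ 35, yield 4·7 + 3·9 + 1·4 = 59.
4×T, 3×U, and 1×M: area 33 ≤ 35, yield 4·7 + 3·9 + 1·6 = 61.
Best is 61.

61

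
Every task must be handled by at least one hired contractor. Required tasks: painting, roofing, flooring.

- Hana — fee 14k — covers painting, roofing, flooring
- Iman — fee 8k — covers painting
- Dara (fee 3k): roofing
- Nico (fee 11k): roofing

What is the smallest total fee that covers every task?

Hana alone covers painting, roofing, flooring — every task.
Total fee: 14.

14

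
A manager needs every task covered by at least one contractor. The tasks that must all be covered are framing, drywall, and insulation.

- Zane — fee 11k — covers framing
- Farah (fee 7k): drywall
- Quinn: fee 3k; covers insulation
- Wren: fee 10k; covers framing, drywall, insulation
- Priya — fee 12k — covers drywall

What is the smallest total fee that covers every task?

The greedy cost-per-new-task heuristic would pick Quinn and Wren for 13, but a cheaper cover exists.
Wren alone covers framing, drywall, insulation — every task.
Total fee: 10.
No cover costs less than 10.

10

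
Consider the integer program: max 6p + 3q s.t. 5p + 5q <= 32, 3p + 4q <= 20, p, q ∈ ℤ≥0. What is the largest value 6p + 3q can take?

(p,q)=(6,0): 5·6+5·0=30≤32, 3·6+4·0=18≤20, objective 36.
(p,q)=(5,1): 5·5+5·1=30≤32, 3·5+4·1=19≤20, objective 33.
(p,q)=(5,0): 5·5+5·0=25≤32, 3·5+4·0=15≤20, objective 30.
No feasible integer point exceeds 36.

36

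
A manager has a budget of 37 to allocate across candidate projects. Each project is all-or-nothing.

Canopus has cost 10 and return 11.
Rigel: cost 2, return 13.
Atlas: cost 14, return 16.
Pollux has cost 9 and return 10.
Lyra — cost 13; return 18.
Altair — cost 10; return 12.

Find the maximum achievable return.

54

Canopus + Rigel + Lyra + Altair: cost 10 + 2 + 13 + 10 = 35 ≤ 37, return 11 + 13 + 18 + 12 = 54.
Rigel + Pollux + Lyra + Altair: cost 2 + 9 + 13 + 10 = 34 ≤ 37, return 13 + 10 + 18 + 12 = 53.
Best is Canopus, Rigel, Lyra, and Altair with total return 54.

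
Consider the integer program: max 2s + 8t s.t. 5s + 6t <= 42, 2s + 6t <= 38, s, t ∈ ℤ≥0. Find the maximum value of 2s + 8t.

Relaxing integrality, the LP optimum is 50.67 at (s,t) = (0, 6.33), which is not an integer point.
(s,t)=(1,6): 5·1+6·6=41≤42, 2·1+6·6=38≤38, objective 50.
(s,t)=(0,6): 5·0+6·6=36≤42, 2·0+6·6=36≤38, objective 48.
The best lattice point is (1,6), giving 50.

50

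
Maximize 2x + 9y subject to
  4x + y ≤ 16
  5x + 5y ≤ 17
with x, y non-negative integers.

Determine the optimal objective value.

27

(x,y)=(0,3): 4·0+1·3=3≤16, 5·0+5·3=15≤17, objective 27.
(x,y)=(1,2): 4·1+1·2=6≤16, 5·1+5·2=15≤17, objective 20.
(x,y)=(0,2): 4·0+1·2=2≤16, 5·0+5·2=10≤17, objective 18.
The best lattice point is (0,3), giving 27.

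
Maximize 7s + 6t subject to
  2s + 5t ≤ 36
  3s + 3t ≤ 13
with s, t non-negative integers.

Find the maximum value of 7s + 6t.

The continuous relaxation peaks at (4.33, 0) with value 30.33; rounding to a feasible lattice point costs some objective.
(s,t)=(4,0): 2·4+5·0=8≤36, 3·4+3·0=12≤13, objective 28.
(s,t)=(3,1): 2·3+5·1=11≤36, 3·3+3·1=12≤13, objective 27.
(s,t)=(3,0): 2·3+5·0=6≤36, 3·3+3·0=9≤13, objective 21.
Maximum is 28 at (s,t)=(4,0).

28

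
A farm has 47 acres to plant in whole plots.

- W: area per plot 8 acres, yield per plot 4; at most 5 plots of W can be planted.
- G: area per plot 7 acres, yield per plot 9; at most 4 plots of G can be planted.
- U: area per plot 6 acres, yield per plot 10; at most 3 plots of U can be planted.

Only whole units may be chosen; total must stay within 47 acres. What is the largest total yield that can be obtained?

66

U has the best ratio (10/6); taking only U gives at most 3×10 = 30 (stopped by the supply cap of 3).
Mixing does better — 4×G and 3×U: area 46 ≤ 47, yield 4·9 + 3·10 = 66.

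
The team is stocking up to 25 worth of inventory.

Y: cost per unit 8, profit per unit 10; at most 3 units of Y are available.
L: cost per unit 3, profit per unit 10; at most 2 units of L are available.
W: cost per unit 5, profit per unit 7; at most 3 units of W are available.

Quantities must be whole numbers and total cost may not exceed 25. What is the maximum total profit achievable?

This is a bounded integer knapsack.
L has the best ratio (10/3); taking only L gives at most 2×10 = 20 (stopped by the supply cap of 2).
Mixing does better — 1×Y, 2×L, and 2×W: cost 24 ≤ 25, profit 1·10 + 2·10 + 2·7 = 44.

44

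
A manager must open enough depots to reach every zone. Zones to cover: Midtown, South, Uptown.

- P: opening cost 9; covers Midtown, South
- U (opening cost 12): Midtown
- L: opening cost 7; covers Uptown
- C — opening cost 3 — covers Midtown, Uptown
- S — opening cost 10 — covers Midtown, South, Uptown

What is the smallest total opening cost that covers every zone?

10

This is a weighted set-cover instance.
S alone covers Midtown, South, Uptown — every zone.
Total opening cost: 10.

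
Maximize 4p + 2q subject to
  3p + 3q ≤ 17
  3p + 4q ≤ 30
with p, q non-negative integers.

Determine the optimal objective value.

20

Relaxing integrality, the LP optimum is 22.67 at (p,q) = (5.67, 0), which is not an integer point.
(p,q)=(5,0): 3·5+3·0=15≤17, 3·5+4·0=15≤30, objective 20.
(p,q)=(4,1): 3·4+3·1=15≤17, 3·4+4·1=16≤30, objective 18.
(p,q)=(4,0): 3·4+3·0=12≤17, 3·4+4·0=12≤30, objective 16.
Maximum is 20 at (p,q)=(5,0).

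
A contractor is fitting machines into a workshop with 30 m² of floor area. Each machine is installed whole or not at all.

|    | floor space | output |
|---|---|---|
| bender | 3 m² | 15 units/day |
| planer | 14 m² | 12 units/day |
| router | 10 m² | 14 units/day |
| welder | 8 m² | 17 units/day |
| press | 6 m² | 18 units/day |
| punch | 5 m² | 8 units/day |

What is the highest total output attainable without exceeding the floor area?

64

Allowing fractional choices, the relaxed optimum would be about 69.2, but machines are indivisible.
bender + welder + press + punch: floor space 3 + 8 + 6 + 5 = 22 ≤ 30, output 15 + 17 + 18 + 8 = 58.
bender + router + welder + press: floor space 3 + 10 + 8 + 6 = 27 ≤ 30, output 15 + 14 + 17 + 18 = 64.
Best is bender, router, welder, and press with total output 64.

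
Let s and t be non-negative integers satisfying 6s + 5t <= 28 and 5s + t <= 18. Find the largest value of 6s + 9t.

45

(s,t)=(0,5): 6·0+5·5=25≤28, 5·0+1·5=5≤18, objective 45.
(s,t)=(1,4): 6·1+5·4=26≤28, 5·1+1·4=9≤18, objective 42.
(s,t)=(0,4): 6·0+5·4=20≤28, 5·0+1·4=4≤18, objective 36.
The best lattice point is (0,5), giving 45.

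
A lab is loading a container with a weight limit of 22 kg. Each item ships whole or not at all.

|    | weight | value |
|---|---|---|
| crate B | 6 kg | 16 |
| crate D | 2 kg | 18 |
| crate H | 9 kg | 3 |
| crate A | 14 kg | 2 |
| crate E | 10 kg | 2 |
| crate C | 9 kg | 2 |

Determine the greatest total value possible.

37

This is a 0-1 knapsack instance.
crate B + crate D + crate C: weight 6 + 2 + 9 = 17 ≤ 22, value 16 + 18 + 2 = 36.
crate B + crate D + crate H: weight 6 + 2 + 9 = 17 ≤ 22, value 16 + 18 + 3 = 37.
Best is crate B, crate D, and crate H with total value 37.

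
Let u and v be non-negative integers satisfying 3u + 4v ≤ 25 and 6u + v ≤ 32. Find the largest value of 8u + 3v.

46

(u,v)=(5,2): 3·5+4·2=23≤25, 6·5+1·2=32≤32, objective 46.
(u,v)=(5,1): 3·5+4·1=19≤25, 6·5+1·1=31≤32, objective 43.
Maximum is 46 at (u,v)=(5,2).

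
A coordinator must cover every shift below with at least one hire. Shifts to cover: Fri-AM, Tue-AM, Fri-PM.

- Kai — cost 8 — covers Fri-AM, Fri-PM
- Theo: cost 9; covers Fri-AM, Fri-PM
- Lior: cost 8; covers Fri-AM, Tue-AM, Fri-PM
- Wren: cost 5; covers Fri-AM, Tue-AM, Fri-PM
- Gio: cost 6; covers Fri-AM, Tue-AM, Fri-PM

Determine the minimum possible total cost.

5

Wren alone covers Fri-AM, Tue-AM, Fri-PM — every shift.
Total cost: 5.
No cover costs less than 5.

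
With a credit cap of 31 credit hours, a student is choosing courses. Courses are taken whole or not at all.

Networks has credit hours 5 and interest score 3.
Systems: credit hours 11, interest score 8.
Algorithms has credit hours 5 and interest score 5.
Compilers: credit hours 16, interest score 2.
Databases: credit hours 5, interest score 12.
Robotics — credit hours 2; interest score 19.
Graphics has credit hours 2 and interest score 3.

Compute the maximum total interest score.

Take Networks, Systems, Algorithms, Databases, Robotics, and Graphics: credit hours 5 + 11 + 5 + 5 + 2 + 2 = 30 ≤ 31, interest score 3 + 8 + 5 + 12 + 19 + 3 = 50.
No other feasible combination does better.

50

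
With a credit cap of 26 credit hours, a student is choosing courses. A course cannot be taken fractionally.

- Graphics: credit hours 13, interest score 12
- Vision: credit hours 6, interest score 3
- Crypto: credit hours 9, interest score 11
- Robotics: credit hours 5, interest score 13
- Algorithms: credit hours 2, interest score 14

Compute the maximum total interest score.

This is an integer program with binary decision variables.
Graphics + Robotics + Algorithms: credit hours 13 + 5 + 2 = 20 ≤ 26, interest score 12 + 13 + 14 = 39.
Vision + Crypto + Robotics + Algorithms: credit hours 6 + 9 + 5 + 2 = 22 ≤ 26, interest score 3 + 11 + 13 + 14 = 41.
Graphics + Vision + Robotics + Algorithms: credit hours 13 + 6 + 5 + 2 = 26 ≤ 26, interest score 12 + 3 + 13 + 14 = 42.
Best is Graphics, Vision, Robotics, and Algorithms with total interest score 42.

42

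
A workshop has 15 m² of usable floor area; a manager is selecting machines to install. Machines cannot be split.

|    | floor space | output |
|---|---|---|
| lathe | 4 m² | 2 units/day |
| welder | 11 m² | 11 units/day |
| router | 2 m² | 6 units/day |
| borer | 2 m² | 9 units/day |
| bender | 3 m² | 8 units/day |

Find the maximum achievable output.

26

Take welder, router, and borer: floor space 11 + 2 + 2 = 15 ≤ 15, output 11 + 6 + 9 = 26.
No other feasible combination does better.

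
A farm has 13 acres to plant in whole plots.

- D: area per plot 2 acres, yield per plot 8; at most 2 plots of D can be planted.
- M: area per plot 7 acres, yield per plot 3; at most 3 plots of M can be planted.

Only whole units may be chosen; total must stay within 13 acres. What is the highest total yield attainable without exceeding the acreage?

2×D: area 4 ≤ 13, yield 2·8 = 16.
2×D and 1×M: area 11 ≤ 13, yield 2·8 + 1·3 = 19.
Best is 19.

19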